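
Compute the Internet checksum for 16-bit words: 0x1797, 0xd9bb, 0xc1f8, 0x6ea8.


Sum all words (with carry folding):
+ 0x1797 = 0x1797
+ 0xd9bb = 0xf152
+ 0xc1f8 = 0xb34b
+ 0x6ea8 = 0x21f4
One's complement: ~0x21f4
Checksum = 0xde0b


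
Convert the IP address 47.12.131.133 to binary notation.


47 = 00101111
12 = 00001100
131 = 10000011
133 = 10000101
Binary: 00101111.00001100.10000011.10000101


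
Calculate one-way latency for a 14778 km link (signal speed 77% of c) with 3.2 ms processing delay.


Speed = 0.77 * 3e5 km/s = 231000 km/s
Propagation delay = 14778 / 231000 = 0.064 s = 63.974 ms
Processing delay = 3.2 ms
Total one-way latency = 67.174 ms


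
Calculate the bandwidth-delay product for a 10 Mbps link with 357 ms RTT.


BDP = bandwidth * RTT
= 10 Mbps * 357 ms
= 10 * 1e6 * 357 / 1000 bits
= 3570000 bits
= 446250 bytes
= 435.791 KB
BDP = 3570000 bits (446250 bytes)


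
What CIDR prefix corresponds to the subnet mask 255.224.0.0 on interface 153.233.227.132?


Binary: 11111111.11100000.00000000.00000000
Count leading 1s
Prefix: /11


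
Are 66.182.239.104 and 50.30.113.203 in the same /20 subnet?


Mask: 255.255.240.0
66.182.239.104 AND mask = 66.182.224.0
50.30.113.203 AND mask = 50.30.112.0
No, different subnets (66.182.224.0 vs 50.30.112.0)


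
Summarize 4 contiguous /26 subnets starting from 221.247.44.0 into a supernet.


Original prefix: /26
Number of subnets: 4 = 2^2
New prefix = 26 - 2 = 24
Supernet: 221.247.44.0/24


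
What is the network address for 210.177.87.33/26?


IP:   11010010.10110001.01010111.00100001
Mask: 11111111.11111111.11111111.11000000
AND operation:
Net:  11010010.10110001.01010111.00000000
Network: 210.177.87.0/26


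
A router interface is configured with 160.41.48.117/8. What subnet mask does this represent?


/8 means 8 network bits, 24 host bits
Binary: 11111111000000000000000000000000
Mask: 255.0.0.0


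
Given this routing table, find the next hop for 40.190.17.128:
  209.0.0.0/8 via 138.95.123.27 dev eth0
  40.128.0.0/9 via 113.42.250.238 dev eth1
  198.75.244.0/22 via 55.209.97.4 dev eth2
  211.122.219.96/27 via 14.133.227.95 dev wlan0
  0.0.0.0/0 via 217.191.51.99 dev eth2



Longest prefix match for 40.190.17.128:
  /8 209.0.0.0: no
  /9 40.128.0.0: MATCH
  /22 198.75.244.0: no
  /27 211.122.219.96: no
  /0 0.0.0.0: MATCH
Selected: next-hop 113.42.250.238 via eth1 (matched /9)


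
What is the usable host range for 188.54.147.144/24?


Network: 188.54.147.0
Broadcast: 188.54.147.255
First usable = network + 1
Last usable = broadcast - 1
Range: 188.54.147.1 to 188.54.147.254


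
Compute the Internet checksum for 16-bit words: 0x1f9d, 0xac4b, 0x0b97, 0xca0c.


Sum all words (with carry folding):
+ 0x1f9d = 0x1f9d
+ 0xac4b = 0xcbe8
+ 0x0b97 = 0xd77f
+ 0xca0c = 0xa18c
One's complement: ~0xa18c
Checksum = 0x5e73


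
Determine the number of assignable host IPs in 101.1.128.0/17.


Host bits = 32 - 17 = 15
Total addresses = 2^15 = 32768
Usable = total - 2 (network and broadcast)
Usable hosts: 32766


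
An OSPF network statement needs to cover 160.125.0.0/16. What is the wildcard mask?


Subnet mask: 255.255.0.0
Wildcard = 255.255.255.255 - subnet mask
255 - 255 = 0
255 - 255 = 0
255 - 0 = 255
255 - 0 = 255
Wildcard: 0.0.255.255


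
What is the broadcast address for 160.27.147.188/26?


Network: 160.27.147.128/26
Host bits = 6
Set all host bits to 1:
Broadcast: 160.27.147.191


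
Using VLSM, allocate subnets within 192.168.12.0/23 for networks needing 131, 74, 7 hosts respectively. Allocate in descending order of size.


131 hosts -> /24 (254 usable): 192.168.12.0/24
74 hosts -> /25 (126 usable): 192.168.13.0/25
7 hosts -> /28 (14 usable): 192.168.13.128/28
Allocation: 192.168.12.0/24 (131 hosts, 254 usable); 192.168.13.0/25 (74 hosts, 126 usable); 192.168.13.128/28 (7 hosts, 14 usable)


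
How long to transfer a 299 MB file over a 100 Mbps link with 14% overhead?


Effective throughput = 100 * (1 - 14/100) = 86 Mbps
File size in Mb = 299 * 8 = 2392 Mb
Time = 2392 / 86
Time = 27.814 seconds


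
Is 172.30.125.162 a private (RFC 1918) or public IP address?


RFC 1918 private ranges:
  10.0.0.0/8 (10.0.0.0 - 10.255.255.255)
  172.16.0.0/12 (172.16.0.0 - 172.31.255.255)
  192.168.0.0/16 (192.168.0.0 - 192.168.255.255)
Private (in 172.16.0.0/12)


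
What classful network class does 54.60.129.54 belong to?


First octet: 54
Binary: 00110110
0xxxxxxx -> Class A (1-126)
Class A, default mask 255.0.0.0 (/8)


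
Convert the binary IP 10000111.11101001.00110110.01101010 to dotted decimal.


10000111 = 135
11101001 = 233
00110110 = 54
01101010 = 106
IP: 135.233.54.106


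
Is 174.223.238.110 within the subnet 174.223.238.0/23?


Subnet network: 174.223.238.0
Test IP AND mask: 174.223.238.0
Yes, 174.223.238.110 is in 174.223.238.0/23


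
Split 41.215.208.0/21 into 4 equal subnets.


New prefix = 21 + 2 = 23
Each subnet has 512 addresses
  41.215.208.0/23
  41.215.210.0/23
  41.215.212.0/23
  41.215.214.0/23
Subnets: 41.215.208.0/23, 41.215.210.0/23, 41.215.212.0/23, 41.215.214.0/23


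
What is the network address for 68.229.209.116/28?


IP:   01000100.11100101.11010001.01110100
Mask: 11111111.11111111.11111111.11110000
AND operation:
Net:  01000100.11100101.11010001.01110000
Network: 68.229.209.112/28


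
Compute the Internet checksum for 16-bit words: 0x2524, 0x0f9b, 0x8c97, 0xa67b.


Sum all words (with carry folding):
+ 0x2524 = 0x2524
+ 0x0f9b = 0x34bf
+ 0x8c97 = 0xc156
+ 0xa67b = 0x67d2
One's complement: ~0x67d2
Checksum = 0x982d


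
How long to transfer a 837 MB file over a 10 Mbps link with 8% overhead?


Effective throughput = 10 * (1 - 8/100) = 9.2 Mbps
File size in Mb = 837 * 8 = 6696 Mb
Time = 6696 / 9.2
Time = 727.8261 seconds


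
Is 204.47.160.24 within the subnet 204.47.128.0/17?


Subnet network: 204.47.128.0
Test IP AND mask: 204.47.128.0
Yes, 204.47.160.24 is in 204.47.128.0/17


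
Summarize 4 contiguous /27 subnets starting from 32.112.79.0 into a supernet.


Original prefix: /27
Number of subnets: 4 = 2^2
New prefix = 27 - 2 = 25
Supernet: 32.112.79.0/25


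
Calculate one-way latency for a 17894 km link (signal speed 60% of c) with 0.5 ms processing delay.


Speed = 0.6 * 3e5 km/s = 180000 km/s
Propagation delay = 17894 / 180000 = 0.0994 s = 99.4111 ms
Processing delay = 0.5 ms
Total one-way latency = 99.9111 ms


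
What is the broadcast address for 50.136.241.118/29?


Network: 50.136.241.112/29
Host bits = 3
Set all host bits to 1:
Broadcast: 50.136.241.119


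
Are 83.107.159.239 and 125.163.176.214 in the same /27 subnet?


Mask: 255.255.255.224
83.107.159.239 AND mask = 83.107.159.224
125.163.176.214 AND mask = 125.163.176.192
No, different subnets (83.107.159.224 vs 125.163.176.192)


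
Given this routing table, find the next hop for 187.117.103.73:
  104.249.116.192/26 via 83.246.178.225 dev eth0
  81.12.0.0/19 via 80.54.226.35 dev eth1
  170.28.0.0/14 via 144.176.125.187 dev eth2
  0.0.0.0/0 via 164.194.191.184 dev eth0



Longest prefix match for 187.117.103.73:
  /26 104.249.116.192: no
  /19 81.12.0.0: no
  /14 170.28.0.0: no
  /0 0.0.0.0: MATCH
Selected: next-hop 164.194.191.184 via eth0 (matched /0)


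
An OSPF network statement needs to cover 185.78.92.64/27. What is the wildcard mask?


Subnet mask: 255.255.255.224
Wildcard = 255.255.255.255 - subnet mask
255 - 255 = 0
255 - 255 = 0
255 - 255 = 0
255 - 224 = 31
Wildcard: 0.0.0.31


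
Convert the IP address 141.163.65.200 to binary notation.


141 = 10001101
163 = 10100011
65 = 01000001
200 = 11001000
Binary: 10001101.10100011.01000001.11001000


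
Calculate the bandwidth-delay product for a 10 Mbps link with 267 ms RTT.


BDP = bandwidth * RTT
= 10 Mbps * 267 ms
= 10 * 1e6 * 267 / 1000 bits
= 2670000 bits
= 333750 bytes
= 325.9277 KB
BDP = 2670000 bits (333750 bytes)


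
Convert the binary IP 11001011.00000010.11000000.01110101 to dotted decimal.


11001011 = 203
00000010 = 2
11000000 = 192
01110101 = 117
IP: 203.2.192.117


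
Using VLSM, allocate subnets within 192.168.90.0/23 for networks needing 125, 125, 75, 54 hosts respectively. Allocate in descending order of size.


125 hosts -> /25 (126 usable): 192.168.90.0/25
125 hosts -> /25 (126 usable): 192.168.90.128/25
75 hosts -> /25 (126 usable): 192.168.91.0/25
54 hosts -> /26 (62 usable): 192.168.91.128/26
Allocation: 192.168.90.0/25 (125 hosts, 126 usable); 192.168.90.128/25 (125 hosts, 126 usable); 192.168.91.0/25 (75 hosts, 126 usable); 192.168.91.128/26 (54 hosts, 62 usable)


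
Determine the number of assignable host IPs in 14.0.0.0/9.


Host bits = 32 - 9 = 23
Total addresses = 2^23 = 8388608
Usable = total - 2 (network and broadcast)
Usable hosts: 8388606


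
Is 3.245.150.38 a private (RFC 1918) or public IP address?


RFC 1918 private ranges:
  10.0.0.0/8 (10.0.0.0 - 10.255.255.255)
  172.16.0.0/12 (172.16.0.0 - 172.31.255.255)
  192.168.0.0/16 (192.168.0.0 - 192.168.255.255)
Public (not in any RFC 1918 range)


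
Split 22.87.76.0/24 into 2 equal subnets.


New prefix = 24 + 1 = 25
Each subnet has 128 addresses
  22.87.76.0/25
  22.87.76.128/25
Subnets: 22.87.76.0/25, 22.87.76.128/25


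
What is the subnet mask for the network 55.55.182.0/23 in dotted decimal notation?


/23 means 23 network bits, 9 host bits
Binary: 11111111111111111111111000000000
Mask: 255.255.254.0


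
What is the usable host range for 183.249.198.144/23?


Network: 183.249.198.0
Broadcast: 183.249.199.255
First usable = network + 1
Last usable = broadcast - 1
Range: 183.249.198.1 to 183.249.199.254


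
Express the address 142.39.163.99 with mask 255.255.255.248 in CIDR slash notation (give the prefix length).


Binary: 11111111.11111111.11111111.11111000
Count leading 1s
Prefix: /29


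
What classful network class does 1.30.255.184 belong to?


First octet: 1
Binary: 00000001
0xxxxxxx -> Class A (1-126)
Class A, default mask 255.0.0.0 (/8)


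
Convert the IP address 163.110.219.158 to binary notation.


163 = 10100011
110 = 01101110
219 = 11011011
158 = 10011110
Binary: 10100011.01101110.11011011.10011110


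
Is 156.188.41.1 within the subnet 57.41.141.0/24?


Subnet network: 57.41.141.0
Test IP AND mask: 156.188.41.0
No, 156.188.41.1 is not in 57.41.141.0/24


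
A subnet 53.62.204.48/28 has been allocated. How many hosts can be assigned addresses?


Host bits = 32 - 28 = 4
Total addresses = 2^4 = 16
Usable = total - 2 (network and broadcast)
Usable hosts: 14


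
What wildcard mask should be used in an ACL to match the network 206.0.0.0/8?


Subnet mask: 255.0.0.0
Wildcard = 255.255.255.255 - subnet mask
255 - 255 = 0
255 - 0 = 255
255 - 0 = 255
255 - 0 = 255
Wildcard: 0.255.255.255


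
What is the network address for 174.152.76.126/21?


IP:   10101110.10011000.01001100.01111110
Mask: 11111111.11111111.11111000.00000000
AND operation:
Net:  10101110.10011000.01001000.00000000
Network: 174.152.72.0/21


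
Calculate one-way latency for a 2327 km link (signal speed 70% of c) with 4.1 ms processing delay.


Speed = 0.7 * 3e5 km/s = 210000 km/s
Propagation delay = 2327 / 210000 = 0.0111 s = 11.081 ms
Processing delay = 4.1 ms
Total one-way latency = 15.181 ms


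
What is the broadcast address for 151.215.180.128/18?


Network: 151.215.128.0/18
Host bits = 14
Set all host bits to 1:
Broadcast: 151.215.191.255


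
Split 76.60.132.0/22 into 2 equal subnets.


New prefix = 22 + 1 = 23
Each subnet has 512 addresses
  76.60.132.0/23
  76.60.134.0/23
Subnets: 76.60.132.0/23, 76.60.134.0/23


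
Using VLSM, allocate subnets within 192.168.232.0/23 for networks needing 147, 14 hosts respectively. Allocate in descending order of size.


147 hosts -> /24 (254 usable): 192.168.232.0/24
14 hosts -> /28 (14 usable): 192.168.233.0/28
Allocation: 192.168.232.0/24 (147 hosts, 254 usable); 192.168.233.0/28 (14 hosts, 14 usable)


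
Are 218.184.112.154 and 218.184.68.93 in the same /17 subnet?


Mask: 255.255.128.0
218.184.112.154 AND mask = 218.184.0.0
218.184.68.93 AND mask = 218.184.0.0
Yes, same subnet (218.184.0.0)


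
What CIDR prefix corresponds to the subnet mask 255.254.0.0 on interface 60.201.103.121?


Binary: 11111111.11111110.00000000.00000000
Count leading 1s
Prefix: /15


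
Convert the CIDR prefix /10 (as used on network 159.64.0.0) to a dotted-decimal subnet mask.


/10 means 10 network bits, 22 host bits
Binary: 11111111110000000000000000000000
Mask: 255.192.0.0


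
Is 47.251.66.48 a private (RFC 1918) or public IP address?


RFC 1918 private ranges:
  10.0.0.0/8 (10.0.0.0 - 10.255.255.255)
  172.16.0.0/12 (172.16.0.0 - 172.31.255.255)
  192.168.0.0/16 (192.168.0.0 - 192.168.255.255)
Public (not in any RFC 1918 range)


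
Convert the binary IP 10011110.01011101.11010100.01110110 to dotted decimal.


10011110 = 158
01011101 = 93
11010100 = 212
01110110 = 118
IP: 158.93.212.118


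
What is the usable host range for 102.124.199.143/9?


Network: 102.0.0.0
Broadcast: 102.127.255.255
First usable = network + 1
Last usable = broadcast - 1
Range: 102.0.0.1 to 102.127.255.254


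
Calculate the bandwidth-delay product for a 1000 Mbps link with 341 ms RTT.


BDP = bandwidth * RTT
= 1000 Mbps * 341 ms
= 1000 * 1e6 * 341 / 1000 bits
= 341000000 bits
= 42625000 bytes
= 41625.9766 KB
BDP = 341000000 bits (42625000 bytes)


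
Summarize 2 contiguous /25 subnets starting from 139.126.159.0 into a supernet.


Original prefix: /25
Number of subnets: 2 = 2^1
New prefix = 25 - 1 = 24
Supernet: 139.126.159.0/24


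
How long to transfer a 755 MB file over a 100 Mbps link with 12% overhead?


Effective throughput = 100 * (1 - 12/100) = 88 Mbps
File size in Mb = 755 * 8 = 6040 Mb
Time = 6040 / 88
Time = 68.6364 seconds


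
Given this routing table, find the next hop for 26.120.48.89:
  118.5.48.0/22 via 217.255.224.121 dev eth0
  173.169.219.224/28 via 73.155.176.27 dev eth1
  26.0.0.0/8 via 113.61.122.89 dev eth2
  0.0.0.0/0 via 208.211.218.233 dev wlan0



Longest prefix match for 26.120.48.89:
  /22 118.5.48.0: no
  /28 173.169.219.224: no
  /8 26.0.0.0: MATCH
  /0 0.0.0.0: MATCH
Selected: next-hop 113.61.122.89 via eth2 (matched /8)


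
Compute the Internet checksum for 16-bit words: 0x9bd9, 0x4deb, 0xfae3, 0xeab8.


Sum all words (with carry folding):
+ 0x9bd9 = 0x9bd9
+ 0x4deb = 0xe9c4
+ 0xfae3 = 0xe4a8
+ 0xeab8 = 0xcf61
One's complement: ~0xcf61
Checksum = 0x309e


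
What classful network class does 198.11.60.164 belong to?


First octet: 198
Binary: 11000110
110xxxxx -> Class C (192-223)
Class C, default mask 255.255.255.0 (/24)


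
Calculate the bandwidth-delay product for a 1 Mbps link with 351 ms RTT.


BDP = bandwidth * RTT
= 1 Mbps * 351 ms
= 1 * 1e6 * 351 / 1000 bits
= 351000 bits
= 43875 bytes
= 42.8467 KB
BDP = 351000 bits (43875 bytes)


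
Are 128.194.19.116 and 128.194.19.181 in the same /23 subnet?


Mask: 255.255.254.0
128.194.19.116 AND mask = 128.194.18.0
128.194.19.181 AND mask = 128.194.18.0
Yes, same subnet (128.194.18.0)


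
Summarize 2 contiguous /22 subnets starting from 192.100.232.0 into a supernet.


Original prefix: /22
Number of subnets: 2 = 2^1
New prefix = 22 - 1 = 21
Supernet: 192.100.232.0/21


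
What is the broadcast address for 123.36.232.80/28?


Network: 123.36.232.80/28
Host bits = 4
Set all host bits to 1:
Broadcast: 123.36.232.95


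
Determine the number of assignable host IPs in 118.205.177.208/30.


Host bits = 32 - 30 = 2
Total addresses = 2^2 = 4
Usable = total - 2 (network and broadcast)
Usable hosts: 2


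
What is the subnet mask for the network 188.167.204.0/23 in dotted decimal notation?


/23 means 23 network bits, 9 host bits
Binary: 11111111111111111111111000000000
Mask: 255.255.254.0


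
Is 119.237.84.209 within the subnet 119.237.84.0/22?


Subnet network: 119.237.84.0
Test IP AND mask: 119.237.84.0
Yes, 119.237.84.209 is in 119.237.84.0/22


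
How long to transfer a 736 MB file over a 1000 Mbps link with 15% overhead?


Effective throughput = 1000 * (1 - 15/100) = 850 Mbps
File size in Mb = 736 * 8 = 5888 Mb
Time = 5888 / 850
Time = 6.9271 seconds


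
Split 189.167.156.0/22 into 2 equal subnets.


New prefix = 22 + 1 = 23
Each subnet has 512 addresses
  189.167.156.0/23
  189.167.158.0/23
Subnets: 189.167.156.0/23, 189.167.158.0/23


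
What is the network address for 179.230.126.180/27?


IP:   10110011.11100110.01111110.10110100
Mask: 11111111.11111111.11111111.11100000
AND operation:
Net:  10110011.11100110.01111110.10100000
Network: 179.230.126.160/27


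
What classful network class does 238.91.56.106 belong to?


First octet: 238
Binary: 11101110
1110xxxx -> Class D (224-239)
Class D (multicast), default mask N/A


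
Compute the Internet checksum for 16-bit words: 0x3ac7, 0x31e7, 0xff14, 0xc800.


Sum all words (with carry folding):
+ 0x3ac7 = 0x3ac7
+ 0x31e7 = 0x6cae
+ 0xff14 = 0x6bc3
+ 0xc800 = 0x33c4
One's complement: ~0x33c4
Checksum = 0xcc3b


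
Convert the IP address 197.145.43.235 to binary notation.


197 = 11000101
145 = 10010001
43 = 00101011
235 = 11101011
Binary: 11000101.10010001.00101011.11101011


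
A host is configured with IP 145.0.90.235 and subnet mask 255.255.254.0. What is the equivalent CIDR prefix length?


Binary: 11111111.11111111.11111110.00000000
Count leading 1s
Prefix: /23


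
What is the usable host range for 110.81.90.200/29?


Network: 110.81.90.200
Broadcast: 110.81.90.207
First usable = network + 1
Last usable = broadcast - 1
Range: 110.81.90.201 to 110.81.90.206


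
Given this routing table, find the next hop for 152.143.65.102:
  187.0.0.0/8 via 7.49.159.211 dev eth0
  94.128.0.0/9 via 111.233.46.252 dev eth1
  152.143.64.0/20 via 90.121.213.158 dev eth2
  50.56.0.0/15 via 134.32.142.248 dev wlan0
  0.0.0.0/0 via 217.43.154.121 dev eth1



Longest prefix match for 152.143.65.102:
  /8 187.0.0.0: no
  /9 94.128.0.0: no
  /20 152.143.64.0: MATCH
  /15 50.56.0.0: no
  /0 0.0.0.0: MATCH
Selected: next-hop 90.121.213.158 via eth2 (matched /20)


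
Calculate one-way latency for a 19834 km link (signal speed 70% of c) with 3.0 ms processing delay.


Speed = 0.7 * 3e5 km/s = 210000 km/s
Propagation delay = 19834 / 210000 = 0.0944 s = 94.4476 ms
Processing delay = 3.0 ms
Total one-way latency = 97.4476 ms


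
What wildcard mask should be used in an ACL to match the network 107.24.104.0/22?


Subnet mask: 255.255.252.0
Wildcard = 255.255.255.255 - subnet mask
255 - 255 = 0
255 - 255 = 0
255 - 252 = 3
255 - 0 = 255
Wildcard: 0.0.3.255


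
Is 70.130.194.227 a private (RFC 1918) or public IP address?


RFC 1918 private ranges:
  10.0.0.0/8 (10.0.0.0 - 10.255.255.255)
  172.16.0.0/12 (172.16.0.0 - 172.31.255.255)
  192.168.0.0/16 (192.168.0.0 - 192.168.255.255)
Public (not in any RFC 1918 range)


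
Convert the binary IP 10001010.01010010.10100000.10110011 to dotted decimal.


10001010 = 138
01010010 = 82
10100000 = 160
10110011 = 179
IP: 138.82.160.179


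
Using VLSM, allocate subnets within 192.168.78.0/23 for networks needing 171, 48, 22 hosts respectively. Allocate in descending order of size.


171 hosts -> /24 (254 usable): 192.168.78.0/24
48 hosts -> /26 (62 usable): 192.168.79.0/26
22 hosts -> /27 (30 usable): 192.168.79.64/27
Allocation: 192.168.78.0/24 (171 hosts, 254 usable); 192.168.79.0/26 (48 hosts, 62 usable); 192.168.79.64/27 (22 hosts, 30 usable)


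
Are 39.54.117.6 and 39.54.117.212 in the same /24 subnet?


Mask: 255.255.255.0
39.54.117.6 AND mask = 39.54.117.0
39.54.117.212 AND mask = 39.54.117.0
Yes, same subnet (39.54.117.0)


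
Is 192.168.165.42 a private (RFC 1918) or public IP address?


RFC 1918 private ranges:
  10.0.0.0/8 (10.0.0.0 - 10.255.255.255)
  172.16.0.0/12 (172.16.0.0 - 172.31.255.255)
  192.168.0.0/16 (192.168.0.0 - 192.168.255.255)
Private (in 192.168.0.0/16)


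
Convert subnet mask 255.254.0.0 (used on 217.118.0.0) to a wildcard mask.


Subnet mask: 255.254.0.0
Wildcard = 255.255.255.255 - subnet mask
255 - 255 = 0
255 - 254 = 1
255 - 0 = 255
255 - 0 = 255
Wildcard: 0.1.255.255


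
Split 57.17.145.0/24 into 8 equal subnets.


New prefix = 24 + 3 = 27
Each subnet has 32 addresses
  57.17.145.0/27
  57.17.145.32/27
  57.17.145.64/27
  57.17.145.96/27
  57.17.145.128/27
  57.17.145.160/27
  57.17.145.192/27
  57.17.145.224/27
Subnets: 57.17.145.0/27, 57.17.145.32/27, 57.17.145.64/27, 57.17.145.96/27, 57.17.145.128/27, 57.17.145.160/27, 57.17.145.192/27, 57.17.145.224/27


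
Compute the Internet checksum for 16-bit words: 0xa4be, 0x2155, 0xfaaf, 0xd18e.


Sum all words (with carry folding):
+ 0xa4be = 0xa4be
+ 0x2155 = 0xc613
+ 0xfaaf = 0xc0c3
+ 0xd18e = 0x9252
One's complement: ~0x9252
Checksum = 0x6dad


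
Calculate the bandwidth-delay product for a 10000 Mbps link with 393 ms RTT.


BDP = bandwidth * RTT
= 10000 Mbps * 393 ms
= 10000 * 1e6 * 393 / 1000 bits
= 3930000000 bits
= 491250000 bytes
= 479736.3281 KB
BDP = 3930000000 bits (491250000 bytes)


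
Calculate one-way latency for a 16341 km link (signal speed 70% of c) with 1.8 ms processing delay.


Speed = 0.7 * 3e5 km/s = 210000 km/s
Propagation delay = 16341 / 210000 = 0.0778 s = 77.8143 ms
Processing delay = 1.8 ms
Total one-way latency = 79.6143 ms


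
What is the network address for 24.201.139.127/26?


IP:   00011000.11001001.10001011.01111111
Mask: 11111111.11111111.11111111.11000000
AND operation:
Net:  00011000.11001001.10001011.01000000
Network: 24.201.139.64/26


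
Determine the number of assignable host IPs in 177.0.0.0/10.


Host bits = 32 - 10 = 22
Total addresses = 2^22 = 4194304
Usable = total - 2 (network and broadcast)
Usable hosts: 4194302


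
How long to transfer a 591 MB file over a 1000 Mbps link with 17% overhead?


Effective throughput = 1000 * (1 - 17/100) = 830 Mbps
File size in Mb = 591 * 8 = 4728 Mb
Time = 4728 / 830
Time = 5.6964 seconds


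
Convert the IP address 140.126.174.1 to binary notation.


140 = 10001100
126 = 01111110
174 = 10101110
1 = 00000001
Binary: 10001100.01111110.10101110.00000001


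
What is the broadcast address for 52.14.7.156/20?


Network: 52.14.0.0/20
Host bits = 12
Set all host bits to 1:
Broadcast: 52.14.15.255


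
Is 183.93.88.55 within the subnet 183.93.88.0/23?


Subnet network: 183.93.88.0
Test IP AND mask: 183.93.88.0
Yes, 183.93.88.55 is in 183.93.88.0/23


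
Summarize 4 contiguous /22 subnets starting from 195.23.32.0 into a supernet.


Original prefix: /22
Number of subnets: 4 = 2^2
New prefix = 22 - 2 = 20
Supernet: 195.23.32.0/20


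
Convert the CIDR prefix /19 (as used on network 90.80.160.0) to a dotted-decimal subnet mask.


/19 means 19 network bits, 13 host bits
Binary: 11111111111111111110000000000000
Mask: 255.255.224.0


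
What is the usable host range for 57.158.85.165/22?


Network: 57.158.84.0
Broadcast: 57.158.87.255
First usable = network + 1
Last usable = broadcast - 1
Range: 57.158.84.1 to 57.158.87.254


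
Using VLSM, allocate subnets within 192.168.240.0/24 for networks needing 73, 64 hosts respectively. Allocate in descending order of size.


73 hosts -> /25 (126 usable): 192.168.240.0/25
64 hosts -> /25 (126 usable): 192.168.240.128/25
Allocation: 192.168.240.0/25 (73 hosts, 126 usable); 192.168.240.128/25 (64 hosts, 126 usable)


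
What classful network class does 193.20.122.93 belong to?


First octet: 193
Binary: 11000001
110xxxxx -> Class C (192-223)
Class C, default mask 255.255.255.0 (/24)


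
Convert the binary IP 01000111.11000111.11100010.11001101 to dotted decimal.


01000111 = 71
11000111 = 199
11100010 = 226
11001101 = 205
IP: 71.199.226.205


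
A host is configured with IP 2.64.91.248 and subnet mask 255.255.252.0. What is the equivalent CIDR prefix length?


Binary: 11111111.11111111.11111100.00000000
Count leading 1s
Prefix: /22


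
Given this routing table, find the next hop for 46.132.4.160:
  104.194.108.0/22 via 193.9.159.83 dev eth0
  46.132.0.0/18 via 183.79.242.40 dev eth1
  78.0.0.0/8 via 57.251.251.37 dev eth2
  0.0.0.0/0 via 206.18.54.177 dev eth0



Longest prefix match for 46.132.4.160:
  /22 104.194.108.0: no
  /18 46.132.0.0: MATCH
  /8 78.0.0.0: no
  /0 0.0.0.0: MATCH
Selected: next-hop 183.79.242.40 via eth1 (matched /18)


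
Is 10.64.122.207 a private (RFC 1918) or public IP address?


RFC 1918 private ranges:
  10.0.0.0/8 (10.0.0.0 - 10.255.255.255)
  172.16.0.0/12 (172.16.0.0 - 172.31.255.255)
  192.168.0.0/16 (192.168.0.0 - 192.168.255.255)
Private (in 10.0.0.0/8)


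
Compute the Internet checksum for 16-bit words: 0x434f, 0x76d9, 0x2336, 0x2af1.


Sum all words (with carry folding):
+ 0x434f = 0x434f
+ 0x76d9 = 0xba28
+ 0x2336 = 0xdd5e
+ 0x2af1 = 0x0850
One's complement: ~0x0850
Checksum = 0xf7af


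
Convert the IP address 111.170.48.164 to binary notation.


111 = 01101111
170 = 10101010
48 = 00110000
164 = 10100100
Binary: 01101111.10101010.00110000.10100100


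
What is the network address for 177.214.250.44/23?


IP:   10110001.11010110.11111010.00101100
Mask: 11111111.11111111.11111110.00000000
AND operation:
Net:  10110001.11010110.11111010.00000000
Network: 177.214.250.0/23


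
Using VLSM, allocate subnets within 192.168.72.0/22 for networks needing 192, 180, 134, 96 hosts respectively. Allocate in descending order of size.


192 hosts -> /24 (254 usable): 192.168.72.0/24
180 hosts -> /24 (254 usable): 192.168.73.0/24
134 hosts -> /24 (254 usable): 192.168.74.0/24
96 hosts -> /25 (126 usable): 192.168.75.0/25
Allocation: 192.168.72.0/24 (192 hosts, 254 usable); 192.168.73.0/24 (180 hosts, 254 usable); 192.168.74.0/24 (134 hosts, 254 usable); 192.168.75.0/25 (96 hosts, 126 usable)


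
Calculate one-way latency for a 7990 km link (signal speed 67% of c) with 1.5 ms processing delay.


Speed = 0.67 * 3e5 km/s = 201000 km/s
Propagation delay = 7990 / 201000 = 0.0398 s = 39.7512 ms
Processing delay = 1.5 ms
Total one-way latency = 41.2512 ms


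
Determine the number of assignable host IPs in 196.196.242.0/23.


Host bits = 32 - 23 = 9
Total addresses = 2^9 = 512
Usable = total - 2 (network and broadcast)
Usable hosts: 510


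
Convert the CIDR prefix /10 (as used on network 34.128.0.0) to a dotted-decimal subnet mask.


/10 means 10 network bits, 22 host bits
Binary: 11111111110000000000000000000000
Mask: 255.192.0.0


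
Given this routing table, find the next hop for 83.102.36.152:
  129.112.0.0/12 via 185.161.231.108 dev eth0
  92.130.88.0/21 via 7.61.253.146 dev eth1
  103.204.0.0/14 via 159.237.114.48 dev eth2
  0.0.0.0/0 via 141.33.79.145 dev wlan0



Longest prefix match for 83.102.36.152:
  /12 129.112.0.0: no
  /21 92.130.88.0: no
  /14 103.204.0.0: no
  /0 0.0.0.0: MATCH
Selected: next-hop 141.33.79.145 via wlan0 (matched /0)


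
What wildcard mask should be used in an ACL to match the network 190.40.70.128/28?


Subnet mask: 255.255.255.240
Wildcard = 255.255.255.255 - subnet mask
255 - 255 = 0
255 - 255 = 0
255 - 255 = 0
255 - 240 = 15
Wildcard: 0.0.0.15


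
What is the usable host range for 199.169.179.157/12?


Network: 199.160.0.0
Broadcast: 199.175.255.255
First usable = network + 1
Last usable = broadcast - 1
Range: 199.160.0.1 to 199.175.255.254


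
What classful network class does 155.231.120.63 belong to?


First octet: 155
Binary: 10011011
10xxxxxx -> Class B (128-191)
Class B, default mask 255.255.0.0 (/16)


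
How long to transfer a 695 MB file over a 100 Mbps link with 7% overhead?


Effective throughput = 100 * (1 - 7/100) = 93 Mbps
File size in Mb = 695 * 8 = 5560 Mb
Time = 5560 / 93
Time = 59.7849 seconds


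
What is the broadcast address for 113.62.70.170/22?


Network: 113.62.68.0/22
Host bits = 10
Set all host bits to 1:
Broadcast: 113.62.71.255


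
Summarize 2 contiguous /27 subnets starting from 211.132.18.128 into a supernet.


Original prefix: /27
Number of subnets: 2 = 2^1
New prefix = 27 - 1 = 26
Supernet: 211.132.18.128/26


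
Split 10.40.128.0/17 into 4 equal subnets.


New prefix = 17 + 2 = 19
Each subnet has 8192 addresses
  10.40.128.0/19
  10.40.160.0/19
  10.40.192.0/19
  10.40.224.0/19
Subnets: 10.40.128.0/19, 10.40.160.0/19, 10.40.192.0/19, 10.40.224.0/19


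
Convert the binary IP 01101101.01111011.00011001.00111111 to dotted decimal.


01101101 = 109
01111011 = 123
00011001 = 25
00111111 = 63
IP: 109.123.25.63


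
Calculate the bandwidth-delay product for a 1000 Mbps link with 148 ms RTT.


BDP = bandwidth * RTT
= 1000 Mbps * 148 ms
= 1000 * 1e6 * 148 / 1000 bits
= 148000000 bits
= 18500000 bytes
= 18066.4062 KB
BDP = 148000000 bits (18500000 bytes)


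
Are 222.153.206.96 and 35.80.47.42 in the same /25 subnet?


Mask: 255.255.255.128
222.153.206.96 AND mask = 222.153.206.0
35.80.47.42 AND mask = 35.80.47.0
No, different subnets (222.153.206.0 vs 35.80.47.0)


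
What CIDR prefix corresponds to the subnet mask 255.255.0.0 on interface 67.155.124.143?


Binary: 11111111.11111111.00000000.00000000
Count leading 1s
Prefix: /16


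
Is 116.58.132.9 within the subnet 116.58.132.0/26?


Subnet network: 116.58.132.0
Test IP AND mask: 116.58.132.0
Yes, 116.58.132.9 is in 116.58.132.0/26


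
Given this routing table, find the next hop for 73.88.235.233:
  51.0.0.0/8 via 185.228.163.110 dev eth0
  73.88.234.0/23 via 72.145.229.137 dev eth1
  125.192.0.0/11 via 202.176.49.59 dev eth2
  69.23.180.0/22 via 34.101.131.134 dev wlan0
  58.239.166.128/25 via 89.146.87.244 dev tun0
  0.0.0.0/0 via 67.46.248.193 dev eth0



Longest prefix match for 73.88.235.233:
  /8 51.0.0.0: no
  /23 73.88.234.0: MATCH
  /11 125.192.0.0: no
  /22 69.23.180.0: no
  /25 58.239.166.128: no
  /0 0.0.0.0: MATCH
Selected: next-hop 72.145.229.137 via eth1 (matched /23)


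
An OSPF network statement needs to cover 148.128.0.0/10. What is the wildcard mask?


Subnet mask: 255.192.0.0
Wildcard = 255.255.255.255 - subnet mask
255 - 255 = 0
255 - 192 = 63
255 - 0 = 255
255 - 0 = 255
Wildcard: 0.63.255.255


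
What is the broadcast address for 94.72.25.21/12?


Network: 94.64.0.0/12
Host bits = 20
Set all host bits to 1:
Broadcast: 94.79.255.255


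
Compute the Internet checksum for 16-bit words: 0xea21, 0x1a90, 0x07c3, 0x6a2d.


Sum all words (with carry folding):
+ 0xea21 = 0xea21
+ 0x1a90 = 0x04b2
+ 0x07c3 = 0x0c75
+ 0x6a2d = 0x76a2
One's complement: ~0x76a2
Checksum = 0x895d


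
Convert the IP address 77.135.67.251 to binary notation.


77 = 01001101
135 = 10000111
67 = 01000011
251 = 11111011
Binary: 01001101.10000111.01000011.11111011


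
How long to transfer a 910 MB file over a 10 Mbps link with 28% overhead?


Effective throughput = 10 * (1 - 28/100) = 7.2 Mbps
File size in Mb = 910 * 8 = 7280 Mb
Time = 7280 / 7.2
Time = 1011.1111 seconds


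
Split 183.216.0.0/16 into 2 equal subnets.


New prefix = 16 + 1 = 17
Each subnet has 32768 addresses
  183.216.0.0/17
  183.216.128.0/17
Subnets: 183.216.0.0/17, 183.216.128.0/17


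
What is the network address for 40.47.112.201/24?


IP:   00101000.00101111.01110000.11001001
Mask: 11111111.11111111.11111111.00000000
AND operation:
Net:  00101000.00101111.01110000.00000000
Network: 40.47.112.0/24


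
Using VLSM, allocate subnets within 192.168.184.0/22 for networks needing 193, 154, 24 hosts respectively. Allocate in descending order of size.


193 hosts -> /24 (254 usable): 192.168.184.0/24
154 hosts -> /24 (254 usable): 192.168.185.0/24
24 hosts -> /27 (30 usable): 192.168.186.0/27
Allocation: 192.168.184.0/24 (193 hosts, 254 usable); 192.168.185.0/24 (154 hosts, 254 usable); 192.168.186.0/27 (24 hosts, 30 usable)


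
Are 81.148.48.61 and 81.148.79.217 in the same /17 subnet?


Mask: 255.255.128.0
81.148.48.61 AND mask = 81.148.0.0
81.148.79.217 AND mask = 81.148.0.0
Yes, same subnet (81.148.0.0)


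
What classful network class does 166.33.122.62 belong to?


First octet: 166
Binary: 10100110
10xxxxxx -> Class B (128-191)
Class B, default mask 255.255.0.0 (/16)


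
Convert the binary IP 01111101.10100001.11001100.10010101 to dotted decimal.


01111101 = 125
10100001 = 161
11001100 = 204
10010101 = 149
IP: 125.161.204.149


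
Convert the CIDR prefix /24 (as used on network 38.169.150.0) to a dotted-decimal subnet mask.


/24 means 24 network bits, 8 host bits
Binary: 11111111111111111111111100000000
Mask: 255.255.255.0


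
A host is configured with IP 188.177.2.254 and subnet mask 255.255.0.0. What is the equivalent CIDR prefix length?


Binary: 11111111.11111111.00000000.00000000
Count leading 1s
Prefix: /16


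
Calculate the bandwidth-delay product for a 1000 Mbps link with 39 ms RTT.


BDP = bandwidth * RTT
= 1000 Mbps * 39 ms
= 1000 * 1e6 * 39 / 1000 bits
= 39000000 bits
= 4875000 bytes
= 4760.7422 KB
BDP = 39000000 bits (4875000 bytes)


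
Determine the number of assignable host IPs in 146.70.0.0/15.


Host bits = 32 - 15 = 17
Total addresses = 2^17 = 131072
Usable = total - 2 (network and broadcast)
Usable hosts: 131070


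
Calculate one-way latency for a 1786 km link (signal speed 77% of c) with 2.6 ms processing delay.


Speed = 0.77 * 3e5 km/s = 231000 km/s
Propagation delay = 1786 / 231000 = 0.0077 s = 7.7316 ms
Processing delay = 2.6 ms
Total one-way latency = 10.3316 ms


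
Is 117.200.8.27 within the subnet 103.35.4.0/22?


Subnet network: 103.35.4.0
Test IP AND mask: 117.200.8.0
No, 117.200.8.27 is not in 103.35.4.0/22


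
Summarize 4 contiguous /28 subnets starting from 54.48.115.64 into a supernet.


Original prefix: /28
Number of subnets: 4 = 2^2
New prefix = 28 - 2 = 26
Supernet: 54.48.115.64/26


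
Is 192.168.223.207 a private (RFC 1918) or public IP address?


RFC 1918 private ranges:
  10.0.0.0/8 (10.0.0.0 - 10.255.255.255)
  172.16.0.0/12 (172.16.0.0 - 172.31.255.255)
  192.168.0.0/16 (192.168.0.0 - 192.168.255.255)
Private (in 192.168.0.0/16)


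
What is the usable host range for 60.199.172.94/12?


Network: 60.192.0.0
Broadcast: 60.207.255.255
First usable = network + 1
Last usable = broadcast - 1
Range: 60.192.0.1 to 60.207.255.254


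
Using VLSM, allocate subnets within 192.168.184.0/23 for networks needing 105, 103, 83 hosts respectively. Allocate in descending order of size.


105 hosts -> /25 (126 usable): 192.168.184.0/25
103 hosts -> /25 (126 usable): 192.168.184.128/25
83 hosts -> /25 (126 usable): 192.168.185.0/25
Allocation: 192.168.184.0/25 (105 hosts, 126 usable); 192.168.184.128/25 (103 hosts, 126 usable); 192.168.185.0/25 (83 hosts, 126 usable)


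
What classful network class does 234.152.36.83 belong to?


First octet: 234
Binary: 11101010
1110xxxx -> Class D (224-239)
Class D (multicast), default mask N/A


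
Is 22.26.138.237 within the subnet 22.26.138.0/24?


Subnet network: 22.26.138.0
Test IP AND mask: 22.26.138.0
Yes, 22.26.138.237 is in 22.26.138.0/24


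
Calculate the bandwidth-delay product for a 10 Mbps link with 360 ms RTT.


BDP = bandwidth * RTT
= 10 Mbps * 360 ms
= 10 * 1e6 * 360 / 1000 bits
= 3600000 bits
= 450000 bytes
= 439.4531 KB
BDP = 3600000 bits (450000 bytes)


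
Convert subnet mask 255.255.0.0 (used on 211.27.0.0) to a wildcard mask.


Subnet mask: 255.255.0.0
Wildcard = 255.255.255.255 - subnet mask
255 - 255 = 0
255 - 255 = 0
255 - 0 = 255
255 - 0 = 255
Wildcard: 0.0.255.255


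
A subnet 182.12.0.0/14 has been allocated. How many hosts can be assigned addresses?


Host bits = 32 - 14 = 18
Total addresses = 2^18 = 262144
Usable = total - 2 (network and broadcast)
Usable hosts: 262142


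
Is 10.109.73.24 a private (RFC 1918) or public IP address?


RFC 1918 private ranges:
  10.0.0.0/8 (10.0.0.0 - 10.255.255.255)
  172.16.0.0/12 (172.16.0.0 - 172.31.255.255)
  192.168.0.0/16 (192.168.0.0 - 192.168.255.255)
Private (in 10.0.0.0/8)


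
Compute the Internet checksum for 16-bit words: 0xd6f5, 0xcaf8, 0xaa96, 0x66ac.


Sum all words (with carry folding):
+ 0xd6f5 = 0xd6f5
+ 0xcaf8 = 0xa1ee
+ 0xaa96 = 0x4c85
+ 0x66ac = 0xb331
One's complement: ~0xb331
Checksum = 0x4cce


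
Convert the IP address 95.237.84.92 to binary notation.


95 = 01011111
237 = 11101101
84 = 01010100
92 = 01011100
Binary: 01011111.11101101.01010100.01011100


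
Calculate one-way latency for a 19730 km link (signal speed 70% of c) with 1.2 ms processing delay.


Speed = 0.7 * 3e5 km/s = 210000 km/s
Propagation delay = 19730 / 210000 = 0.094 s = 93.9524 ms
Processing delay = 1.2 ms
Total one-way latency = 95.1524 ms


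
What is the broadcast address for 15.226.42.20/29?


Network: 15.226.42.16/29
Host bits = 3
Set all host bits to 1:
Broadcast: 15.226.42.23


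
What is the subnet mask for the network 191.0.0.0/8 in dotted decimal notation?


/8 means 8 network bits, 24 host bits
Binary: 11111111000000000000000000000000
Mask: 255.0.0.0


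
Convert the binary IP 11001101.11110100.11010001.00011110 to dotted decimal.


11001101 = 205
11110100 = 244
11010001 = 209
00011110 = 30
IP: 205.244.209.30


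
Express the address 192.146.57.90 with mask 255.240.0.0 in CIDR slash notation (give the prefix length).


Binary: 11111111.11110000.00000000.00000000
Count leading 1s
Prefix: /12


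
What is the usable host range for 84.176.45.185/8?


Network: 84.0.0.0
Broadcast: 84.255.255.255
First usable = network + 1
Last usable = broadcast - 1
Range: 84.0.0.1 to 84.255.255.254


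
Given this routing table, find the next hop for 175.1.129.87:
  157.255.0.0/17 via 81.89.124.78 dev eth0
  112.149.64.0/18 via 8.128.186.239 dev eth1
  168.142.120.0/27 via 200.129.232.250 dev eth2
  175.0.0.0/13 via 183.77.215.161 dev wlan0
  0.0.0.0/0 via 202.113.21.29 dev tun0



Longest prefix match for 175.1.129.87:
  /17 157.255.0.0: no
  /18 112.149.64.0: no
  /27 168.142.120.0: no
  /13 175.0.0.0: MATCH
  /0 0.0.0.0: MATCH
Selected: next-hop 183.77.215.161 via wlan0 (matched /13)


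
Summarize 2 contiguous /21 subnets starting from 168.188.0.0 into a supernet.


Original prefix: /21
Number of subnets: 2 = 2^1
New prefix = 21 - 1 = 20
Supernet: 168.188.0.0/20


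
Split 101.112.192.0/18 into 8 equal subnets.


New prefix = 18 + 3 = 21
Each subnet has 2048 addresses
  101.112.192.0/21
  101.112.200.0/21
  101.112.208.0/21
  101.112.216.0/21
  101.112.224.0/21
  101.112.232.0/21
  101.112.240.0/21
  101.112.248.0/21
Subnets: 101.112.192.0/21, 101.112.200.0/21, 101.112.208.0/21, 101.112.216.0/21, 101.112.224.0/21, 101.112.232.0/21, 101.112.240.0/21, 101.112.248.0/21


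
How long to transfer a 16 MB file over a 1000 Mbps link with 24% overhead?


Effective throughput = 1000 * (1 - 24/100) = 760 Mbps
File size in Mb = 16 * 8 = 128 Mb
Time = 128 / 760
Time = 0.1684 seconds


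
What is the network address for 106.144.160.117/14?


IP:   01101010.10010000.10100000.01110101
Mask: 11111111.11111100.00000000.00000000
AND operation:
Net:  01101010.10010000.00000000.00000000
Network: 106.144.0.0/14


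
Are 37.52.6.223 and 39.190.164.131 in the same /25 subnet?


Mask: 255.255.255.128
37.52.6.223 AND mask = 37.52.6.128
39.190.164.131 AND mask = 39.190.164.128
No, different subnets (37.52.6.128 vs 39.190.164.128)


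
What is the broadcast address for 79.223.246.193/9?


Network: 79.128.0.0/9
Host bits = 23
Set all host bits to 1:
Broadcast: 79.255.255.255


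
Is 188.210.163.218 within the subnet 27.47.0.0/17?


Subnet network: 27.47.0.0
Test IP AND mask: 188.210.128.0
No, 188.210.163.218 is not in 27.47.0.0/17
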